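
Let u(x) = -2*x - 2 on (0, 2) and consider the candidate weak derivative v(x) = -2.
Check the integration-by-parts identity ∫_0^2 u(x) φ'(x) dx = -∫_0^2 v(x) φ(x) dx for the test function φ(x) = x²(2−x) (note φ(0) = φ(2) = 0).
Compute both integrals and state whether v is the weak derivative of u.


LHS = 8/3, RHS = 8/3. Yes, v = u' weakly.

u(x) = -2*x - 2, classical derivative u'(x) = -2.
φ(x) = x²(2−x), so φ'(x) = x*(4 - 3*x).
Note φ(0) = φ(2) = 0, so the boundary term u·φ vanishes.
LHS = ∫_0^2 u(x) φ'(x) dx = ∫_0^2 (6*x^3 - 2*x^2 - 8*x) dx. Term by term:
  ∫_0^2 6*x^3 dx = 24;  ∫_0^2 -2*x^2 dx = -16/3;  ∫_0^2 -8*x dx = -16.
Sum: 24 − 16/3 − 16 = 8/3.
So LHS = 8/3.
∫_0^2 v(x) φ(x) dx = ∫_0^2 (2*x^3 - 4*x^2) dx. Term by term:
  ∫_0^2 2*x^3 dx = 8;  ∫_0^2 -4*x^2 dx = -32/3.
Sum: 8 − 32/3 = -8/3.
So RHS = -∫_0^2 v(x) φ(x) dx = 8/3.
LHS = RHS, so the identity holds for this test φ.
Moreover u is smooth here and v(x) = u'(x) = -2 pointwise, so the identity holds for every test function. Hence v is the weak derivative of u.


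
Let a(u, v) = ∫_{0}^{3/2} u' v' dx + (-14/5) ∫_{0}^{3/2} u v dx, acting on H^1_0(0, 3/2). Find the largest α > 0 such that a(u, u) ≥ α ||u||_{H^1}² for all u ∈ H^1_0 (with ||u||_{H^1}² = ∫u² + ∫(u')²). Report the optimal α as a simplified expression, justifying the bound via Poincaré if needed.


α = 2*(-63 + 10*π^2)/(5*(9 + 4*π^2))

Coercivity of a(·,·) on H^1_0(0, 3/2) means a(u, u) ≥ α ||u||_{H^1}² for every u ∈ H^1_0.
The interval has length L = 3/2, and Poincaré/coercivity depend only on L. Here a(u, u) = ∫(u')² + (-14/5)·∫u².
Here c = -14/5 < 0 with |c| < (π/L)² = 4*π^2/9, so coercivity still holds. The condition a(u,u) ≥ α||u||_{H^1}² reads (1−α)∫(u')² ≥ (α−c)∫u². Any admissible α is ≤ 1 (rapidly oscillating u have ∫u²/∫(u')² → 0), and α = 1 would force 0 ≥ (1−c)∫u², impossible since c < 1; so 1−α > 0. By the sharp Poincaré inequality on H^1_0 of an interval of length L, ∫(u')² ≥ (π/L)²∫u² with equality for the first sine mode sin(π(x−x₀)/L) (x₀ the left endpoint), so the inequality holds for all u iff (1−α)(π/L)² ≥ α − c, i.e. α ≤ ((π/L)² + c)/((π/L)² + 1) = (1 + c(L/π)²)/(1 + (L/π)²). (Direct route, valid since c ≤ 0: Poincaré gives c∫u² ≥ c(L/π)²∫(u')², so a(u,u) ≥ (1 + c(L/π)²)∫(u')², while ||u||_{H^1}² ≤ (1 + (L/π)²)∫(u')²; dividing yields the same α.) With (π/L)² = 4*π^2/9 and c = -14/5, the largest admissible constant is α = ((π/L)² + c)/((π/L)² + 1).
Simplifying, α = 2*(-63 + 10*π^2)/(5*(9 + 4*π^2)).


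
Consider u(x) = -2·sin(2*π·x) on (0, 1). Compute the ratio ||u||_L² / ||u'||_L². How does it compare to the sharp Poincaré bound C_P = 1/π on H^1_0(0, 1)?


||u||_L² / ||u'||_L² = 1/(2*π) < C_P = 1/π.

u(x) = -2·sin(2*π·x), so u'(x) = -4*π*cos(2*π*x).
Writing u(x) = A·sin(kπx/L) with A = -2 and k = 2, use ∫_0^L sin²(kπx/L) dx = L/2 and ∫_0^L cos²(kπx/L) dx = L/2.
u² = 4·sin²(2*π·x) and (u')² = 16*π^2·cos²(2*π·x), and each of sin², cos² integrates to L/2 = 1/2 over (0, 1).
∫_0^1 u² dx = 2, so ||u||_L² = sqrt(2).
∫_0^1 (u')² dx = 8*π^2, so ||u'||_L² = 2*sqrt(2)*π.
Ratio ||u||_L² / ||u'||_L² = 1/(2*π).
Sharp Poincaré constant on H^1_0(0, 1) is C_P = L/π = 1/π, achieved by sin(π·x).
This is the k = 2 harmonic; the ratio L/(kπ) is strictly less than C_P = L/π, consistent with the sharp inequality ||u||_L² ≤ C_P ||u'||_L².


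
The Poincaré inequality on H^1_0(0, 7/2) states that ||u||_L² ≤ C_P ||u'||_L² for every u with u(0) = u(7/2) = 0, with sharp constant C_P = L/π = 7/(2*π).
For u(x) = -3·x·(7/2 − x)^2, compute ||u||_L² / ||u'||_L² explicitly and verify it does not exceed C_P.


||u||_L² / ||u'||_L² = sqrt(14)/4 < C_P = 7/(2*π).

u(x) = -3·x·(7/2 − x)^2, so u'(x) = -9*x^2 + 42*x - 147/4.
u(x) = -3·x·(7/2 − x)^2 vanishes at x = 0 and x = 7/2, so u ∈ H^1_0(0, 7/2). Differentiate via the product rule and integrate the resulting polynomials term by term.
  ∫_0^7/2 u² dx = ∫_0^7/2 (9*x^6 - 126*x^5 + 1323*x^4/2 - 3087*x^3/2 + 21609*x^2/16) dx. Term by term:
    ∫_0^7/2 9*x^6 dx = 1058841/128;  ∫_0^7/2 -126*x^5 dx = -2470629/64;  ∫_0^7/2 1323*x^4/2 dx = 22235661/320;
    ∫_0^7/2 -3087*x^3/2 dx = -7411887/128;  ∫_0^7/2 21609*x^2/16 dx = 2470629/128.
  Sum: 1058841/128 − 2470629/64 + 22235661/320 − 7411887/128 + 2470629/128 = 352947/640.
  ∫_0^7/2 (u')² dx = ∫_0^7/2 (81*x^4 - 756*x^3 + 4851*x^2/2 - 3087*x + 21609/16) dx. Term by term:
    ∫_0^7/2 81*x^4 dx = 1361367/160;  ∫_0^7/2 -756*x^3 dx = -453789/16;  ∫_0^7/2 4851*x^2/2 dx = 554631/16;
    ∫_0^7/2 -3087*x dx = -151263/8;  ∫_0^7/2 21609/16 dx = 151263/32.
  Sum: 1361367/160 − 453789/16 + 554631/16 − 151263/8 + 151263/32 = 50421/80.
∫_0^7/2 u² dx = 352947/640, so ||u||_L² = 343*sqrt(30)/80.
∫_0^7/2 (u')² dx = 50421/80, so ||u'||_L² = 49*sqrt(105)/20.
Ratio ||u||_L² / ||u'||_L² = sqrt(14)/4.
Sharp Poincaré constant on H^1_0(0, 7/2) is C_P = L/π = 7/(2*π), achieved by sin(2*π/7·x).
A polynomial bump cannot attain the sharp Poincaré constant (only the first sine eigenfunction does), so the ratio is strictly less than C_P, consistent with ||u||_L² ≤ C_P ||u'||_L².


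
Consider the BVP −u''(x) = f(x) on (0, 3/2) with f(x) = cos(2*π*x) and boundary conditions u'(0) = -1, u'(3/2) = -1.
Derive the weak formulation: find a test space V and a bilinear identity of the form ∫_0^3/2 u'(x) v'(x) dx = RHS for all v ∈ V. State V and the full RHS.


V = H^1(0, 3/2) (v unrestricted at boundary; u is determined up to an additive constant); weak form: ∫_0^3/2 u'v' dx = ∫_0^3/2 (cos(2*π*x)) v dx − v(3/2) + v(0) for all v ∈ V.

Multiply both sides by a test function v and integrate from 0 to 3/2:
  ∫_0^3/2 −u''(x) v(x) dx = ∫_0^3/2 f(x) v(x) dx.
Integrate the LHS by parts once:
  ∫_0^3/2 −u'' v dx = −[u'(x) v(x)]_0^3/2 + ∫_0^3/2 u'(x) v'(x) dx.
Thus ∫_0^3/2 u'(x) v'(x) dx = ∫_0^3/2 f(x) v(x) dx + [u'(x) v(x)]_0^3/2.
Choose V so that boundary terms are either known or forced to vanish.
u has inhomogeneous Neumann u'(0) = -1, u'(3/2) = -1. [u' v]_0^3/2 = (-1)·v(3/2) − (-1)·v(0) = − v(3/2) + v(0). Take V = H^1(0, 3/2); boundary term becomes part of RHS.
Weak formulation: find u (satisfying any essential BC) such that ∫_0^3/2 u'(x) v'(x) dx = ∫_0^3/2 f v dx − v(3/2) + v(0) for all v ∈ V (Neumann data are natural BCs: they enter the RHS as boundary terms).
Substituting f(x) = cos(2*π*x), the right-hand side is ∫_0^3/2 (cos(2*π*x)) v dx − v(3/2) + v(0).
Compatibility check (pure Neumann): taking v ≡ 1 ∈ V gives 0 = ∫_0^3/2 f dx + (-1) − (-1), i.e. ∫_0^3/2 f dx must equal u'(0) − u'(3/2) = 0. Indeed ∫_0^3/2 (cos(2*π*x)) dx = 0, so the data are compatible. The solution is then unique only up to an additive constant (fix it e.g. by requiring ∫_0^3/2 u dx = 0).


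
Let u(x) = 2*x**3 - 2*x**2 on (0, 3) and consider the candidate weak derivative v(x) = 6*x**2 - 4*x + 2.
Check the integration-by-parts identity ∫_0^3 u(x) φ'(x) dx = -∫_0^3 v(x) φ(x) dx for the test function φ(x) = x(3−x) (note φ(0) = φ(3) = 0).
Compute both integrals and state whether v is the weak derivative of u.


LHS = -459/10, RHS = -549/10. No, v is not the weak derivative of u.

u(x) = 2*x**3 - 2*x**2, classical derivative u'(x) = 6*x**2 - 4*x.
φ(x) = x(3−x), so φ'(x) = 3 - 2*x.
Note φ(0) = φ(3) = 0, so the boundary term u·φ vanishes.
LHS = ∫_0^3 u(x) φ'(x) dx = ∫_0^3 (-4*x^4 + 10*x^3 - 6*x^2) dx. Term by term:
  ∫_0^3 -4*x^4 dx = -972/5;  ∫_0^3 10*x^3 dx = 405/2;  ∫_0^3 -6*x^2 dx = -54.
Sum: -972/5 + 405/2 − 54 = -459/10.
So LHS = -459/10.
∫_0^3 v(x) φ(x) dx = ∫_0^3 (-6*x^4 + 22*x^3 - 14*x^2 + 6*x) dx. Term by term:
  ∫_0^3 -6*x^4 dx = -1458/5;  ∫_0^3 22*x^3 dx = 891/2;  ∫_0^3 -14*x^2 dx = -126;
  ∫_0^3 6*x dx = 27.
Sum: -1458/5 + 891/2 − 126 + 27 = 549/10.
So RHS = -∫_0^3 v(x) φ(x) dx = -549/10.
LHS − RHS = 9 ≠ 0, so the identity fails.
(For a valid weak derivative the identity must hold for EVERY test function, in particular this one. The failure shows v is NOT the weak derivative of u.)
Correct weak derivative would be u'(x) = 6*x**2 - 4*x.


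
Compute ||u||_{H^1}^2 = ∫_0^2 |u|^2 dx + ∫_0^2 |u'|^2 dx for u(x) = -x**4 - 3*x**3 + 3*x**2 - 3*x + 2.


||u||_{H^1}^2 = 429886/315

The H^1 norm (squared) on an interval (0, L) is
  ||u||_{H^1}^2 = ∫_0^L u(x)^2 dx + ∫_0^L u'(x)^2 dx.
Compute u'(x) = -4*x**3 - 9*x**2 + 6*x - 3.
Then u(x)^2 = x**8 + 6*x**7 + 3*x**6 - 12*x**5 + 23*x**4 - 30*x**3 + 21*x**2 - 12*x + 4 and u'(x)^2 = 16*x**6 + 72*x**5 + 33*x**4 - 84*x**3 + 90*x**2 - 36*x + 9.
Integrate each monomial from 0 to 2 using ∫_0^2 c·x^n dx = c·2^(n+1)/(n+1):
  ∫_0^2 u(x)^2 dx = ∫_0^2 (x^8 + 6*x^7 + 3*x^6 - 12*x^5 + 23*x^4 - 30*x^3 + 21*x^2 - 12*x + 4) dx. Term by term:
    ∫_0^2 x^8 dx = 512/9;  ∫_0^2 6*x^7 dx = 192;  ∫_0^2 3*x^6 dx = 384/7;
    ∫_0^2 -12*x^5 dx = -128;  ∫_0^2 23*x^4 dx = 736/5;  ∫_0^2 -30*x^3 dx = -120;
    ∫_0^2 21*x^2 dx = 56;  ∫_0^2 -12*x dx = -24;  ∫_0^2 4 dx = 8.
  Sum: 512/9 + 192 + 384/7 − 128 + 736/5 − 120 + 56 − 24 + 8 = 76528/315.
  ∫_0^2 u'(x)^2 dx = ∫_0^2 (16*x^6 + 72*x^5 + 33*x^4 - 84*x^3 + 90*x^2 - 36*x + 9) dx. Term by term:
    ∫_0^2 16*x^6 dx = 2048/7;  ∫_0^2 72*x^5 dx = 768;  ∫_0^2 33*x^4 dx = 1056/5;
    ∫_0^2 -84*x^3 dx = -336;  ∫_0^2 90*x^2 dx = 240;  ∫_0^2 -36*x dx = -72;
    ∫_0^2 9 dx = 18.
  Sum: 2048/7 + 768 + 1056/5 − 336 + 240 − 72 + 18 = 39262/35.
Adding: ||u||_{H^1}^2 = 76528/315 + 39262/35 = 429886/315.


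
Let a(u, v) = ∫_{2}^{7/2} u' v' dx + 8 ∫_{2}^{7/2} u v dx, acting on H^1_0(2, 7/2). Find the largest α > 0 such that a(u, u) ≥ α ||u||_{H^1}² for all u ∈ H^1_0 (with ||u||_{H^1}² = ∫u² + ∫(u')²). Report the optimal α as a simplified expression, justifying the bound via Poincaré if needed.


α = 1

Coercivity of a(·,·) on H^1_0(2, 7/2) means a(u, u) ≥ α ||u||_{H^1}² for every u ∈ H^1_0.
The interval has length L = 3/2, and Poincaré/coercivity depend only on L. Here a(u, u) = ∫(u')² + (8)·∫u².
Here c = 8 ≥ 1, so a(u,u) = ∫(u')² + c∫u² ≥ ∫(u')² + ∫u² = ||u||_{H^1}², i.e. α = 1 works. No larger α is possible: a(u,u) ≥ α||u||_{H^1}² means (1−α)∫(u')² ≥ (α−c)∫u², and for the modes u_n = sin(nπ(x−x₀)/L) (x₀ the left endpoint) one has ∫u_n²/∫(u_n')² = (L/(nπ))² → 0, so a(u_n,u_n)/||u_n||_{H^1}² → 1. Hence the optimal constant is α = 1.
Therefore α = 1.


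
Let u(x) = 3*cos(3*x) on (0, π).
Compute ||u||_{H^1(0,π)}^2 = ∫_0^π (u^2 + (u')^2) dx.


||u||_{H^1(0,π)}^2 = 45*π

u'(x) = -9*sin(3*x).
Expand u² and (u')² and integrate term by term on (0, π), using: for integers n ≥ 1, ∫_0^π sin²(nx) dx = ∫_0^π cos²(nx) dx = π/2; for n ≠ n', ∫_0^π sin(nx)sin(n'x) dx = ∫_0^π cos(nx)cos(n'x) dx = 0; and by product-to-sum, ∫_0^π sin(nx)cos(n'x) dx = ½∫_0^π [sin((n+n')x) + sin((n−n')x)] dx, which is 0 when n+n' is even and 2n/(n²−n'²) when n+n' is odd (it need not vanish on (0, π)).
  u² squared terms: (3)²·∫cos(3x)² dx = 9·π/2 = 9*π/2.
  So ∫_0^π u² dx = 9*π/2.
  (u')² squared terms: (-9)²·∫sin(3x)² dx = 81·π/2 = 81*π/2.
  So ∫_0^π (u')² dx = 81*π/2.
||u||_{H^1}^2 = (9*π/2) + (81*π/2) = 45*π.


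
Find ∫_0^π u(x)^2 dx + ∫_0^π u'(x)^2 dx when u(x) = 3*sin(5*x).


||u||_{H^1(0,π)}^2 = 117*π

u'(x) = 15*cos(5*x).
Expand u² and (u')² and integrate term by term on (0, π), using: for integers n ≥ 1, ∫_0^π sin²(nx) dx = ∫_0^π cos²(nx) dx = π/2; for n ≠ n', ∫_0^π sin(nx)sin(n'x) dx = ∫_0^π cos(nx)cos(n'x) dx = 0; and by product-to-sum, ∫_0^π sin(nx)cos(n'x) dx = ½∫_0^π [sin((n+n')x) + sin((n−n')x)] dx, which is 0 when n+n' is even and 2n/(n²−n'²) when n+n' is odd (it need not vanish on (0, π)).
  u² squared terms: (3)²·∫sin(5x)² dx = 9·π/2 = 9*π/2.
  So ∫_0^π u² dx = 9*π/2.
  (u')² squared terms: (15)²·∫cos(5x)² dx = 225·π/2 = 225*π/2.
  So ∫_0^π (u')² dx = 225*π/2.
||u||_{H^1}^2 = (9*π/2) + (225*π/2) = 117*π.


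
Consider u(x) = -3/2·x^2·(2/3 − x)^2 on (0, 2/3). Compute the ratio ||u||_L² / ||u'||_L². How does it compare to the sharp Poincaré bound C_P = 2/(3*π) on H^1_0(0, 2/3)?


||u||_L² / ||u'||_L² = sqrt(3)/9 < C_P = 2/(3*π).

u(x) = -3/2·x^2·(2/3 − x)^2, so u'(x) = 2*x*(-9*x^2 + 9*x - 2)/3.
u(x) = -3/2·x^2·(2/3 − x)^2 vanishes at x = 0 and x = 2/3, so u ∈ H^1_0(0, 2/3). Differentiate via the product rule and integrate the resulting polynomials term by term.
  ∫_0^2/3 u² dx = ∫_0^2/3 (9*x^8/4 - 6*x^7 + 6*x^6 - 8*x^5/3 + 4*x^4/9) dx. Term by term:
    ∫_0^2/3 9*x^8/4 dx = 128/19683;  ∫_0^2/3 -6*x^7 dx = -64/2187;  ∫_0^2/3 6*x^6 dx = 256/5103;
    ∫_0^2/3 -8*x^5/3 dx = -256/6561;  ∫_0^2/3 4*x^4/9 dx = 128/10935.
  Sum: 128/19683 − 64/2187 + 256/5103 − 256/6561 + 128/10935 = 64/688905.
  ∫_0^2/3 (u')² dx = ∫_0^2/3 (36*x^6 - 72*x^5 + 52*x^4 - 16*x^3 + 16*x^2/9) dx. Term by term:
    ∫_0^2/3 36*x^6 dx = 512/1701;  ∫_0^2/3 -72*x^5 dx = -256/243;  ∫_0^2/3 52*x^4 dx = 1664/1215;
    ∫_0^2/3 -16*x^3 dx = -64/81;  ∫_0^2/3 16*x^2/9 dx = 128/729.
  Sum: 512/1701 − 256/243 + 1664/1215 − 64/81 + 128/729 = 64/25515.
∫_0^2/3 u² dx = 64/688905, so ||u||_L² = 8*sqrt(105)/8505.
∫_0^2/3 (u')² dx = 64/25515, so ||u'||_L² = 8*sqrt(35)/945.
Ratio ||u||_L² / ||u'||_L² = sqrt(3)/9.
Sharp Poincaré constant on H^1_0(0, 2/3) is C_P = L/π = 2/(3*π), achieved by sin(3*π/2·x).
A polynomial bump cannot attain the sharp Poincaré constant (only the first sine eigenfunction does), so the ratio is strictly less than C_P, consistent with ||u||_L² ≤ C_P ||u'||_L².


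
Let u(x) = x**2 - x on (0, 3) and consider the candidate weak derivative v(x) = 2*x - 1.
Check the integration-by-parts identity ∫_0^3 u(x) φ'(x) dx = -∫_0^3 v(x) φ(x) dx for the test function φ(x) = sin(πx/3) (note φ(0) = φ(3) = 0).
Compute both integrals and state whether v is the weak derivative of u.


LHS = -12/π, RHS = -12/π. Yes, v = u' weakly.

u(x) = x**2 - x, classical derivative u'(x) = 2*x - 1.
φ(x) = sin(πx/3), so φ'(x) = π*cos(π*x/3)/3.
Note φ(0) = φ(3) = 0, so the boundary term u·φ vanishes.
LHS = ∫_0^3 u(x) φ'(x) dx = ∫_0^3 (π*x^2*cos(π*x/3)/3 - π*x*cos(π*x/3)/3) dx. Term by term:
  ∫_0^3 -π*x*cos(π*x/3)/3 dx = 6/π;  ∫_0^3 π*x^2*cos(π*x/3)/3 dx = -18/π.
Sum: 6/π − 18/π = -12/π.
So LHS = -12/π.
∫_0^3 v(x) φ(x) dx = ∫_0^3 (2*x*sin(π*x/3) - sin(π*x/3)) dx. Term by term:
  ∫_0^3 -sin(π*x/3) dx = -6/π;  ∫_0^3 2*x*sin(π*x/3) dx = 18/π.
Sum: -6/π + 18/π = 12/π.
So RHS = -∫_0^3 v(x) φ(x) dx = -12/π.
LHS = RHS, so the identity holds for this test φ.
Moreover u is smooth here and v(x) = u'(x) = 2*x - 1 pointwise, so the identity holds for every test function. Hence v is the weak derivative of u.


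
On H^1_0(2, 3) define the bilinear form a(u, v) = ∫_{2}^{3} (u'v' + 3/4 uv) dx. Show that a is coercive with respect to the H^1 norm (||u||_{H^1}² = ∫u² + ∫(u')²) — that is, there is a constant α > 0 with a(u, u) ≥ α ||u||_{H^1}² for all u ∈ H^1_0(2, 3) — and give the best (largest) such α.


α = (3/4 + π^2)/(1 + π^2)

Coercivity of a(·,·) on H^1_0(2, 3) means a(u, u) ≥ α ||u||_{H^1}² for every u ∈ H^1_0.
The interval has length L = 1, and Poincaré/coercivity depend only on L. Here a(u, u) = ∫(u')² + (3/4)·∫u².
Here 0 < c = 3/4 < 1. The condition a(u,u) ≥ α||u||_{H^1}² reads (1−α)∫(u')² ≥ (α−c)∫u². Any admissible α is ≤ 1 (rapidly oscillating u have ∫u²/∫(u')² → 0), and α = 1 would force 0 ≥ (1−c)∫u², impossible since c < 1; so 1−α > 0. By the sharp Poincaré inequality on H^1_0 of an interval of length L, ∫(u')² ≥ (π/L)²∫u² with equality for the first sine mode sin(π(x−x₀)/L) (x₀ the left endpoint), so the inequality holds for all u iff (1−α)(π/L)² ≥ α − c, i.e. α ≤ ((π/L)² + c)/((π/L)² + 1) = (1 + c(L/π)²)/(1 + (L/π)²). With (π/L)² = π^2 and c = 3/4, the largest admissible constant is α = ((π/L)² + c)/((π/L)² + 1).
Simplifying, α = (3/4 + π^2)/(1 + π^2).


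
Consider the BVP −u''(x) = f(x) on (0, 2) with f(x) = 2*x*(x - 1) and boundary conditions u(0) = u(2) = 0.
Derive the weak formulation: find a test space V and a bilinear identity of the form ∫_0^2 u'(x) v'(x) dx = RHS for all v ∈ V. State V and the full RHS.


V = H^1_0(0, 2) (so v(0) = v(2) = 0); weak form: ∫_0^2 u'v' dx = ∫_0^2 (2*x*(x - 1)) v dx for all v ∈ V.

Multiply both sides by a test function v and integrate from 0 to 2:
  ∫_0^2 −u''(x) v(x) dx = ∫_0^2 f(x) v(x) dx.
Integrate the LHS by parts once:
  ∫_0^2 −u'' v dx = −[u'(x) v(x)]_0^2 + ∫_0^2 u'(x) v'(x) dx.
Thus ∫_0^2 u'(x) v'(x) dx = ∫_0^2 f(x) v(x) dx + [u'(x) v(x)]_0^2.
Choose V so that boundary terms are either known or forced to vanish.
u is Dirichlet: u(0) = u(2) = 0. Let V = H^1_0(0, 2); then v(0) = v(2) = 0, and [u' v]_0^2 = 0.
Weak formulation: find u (satisfying any essential BC) such that ∫_0^2 u'(x) v'(x) dx = ∫_0^2 f v dx for all v ∈ V.
Substituting f(x) = 2*x*(x - 1), the right-hand side is ∫_0^2 (2*x*(x - 1)) v dx.


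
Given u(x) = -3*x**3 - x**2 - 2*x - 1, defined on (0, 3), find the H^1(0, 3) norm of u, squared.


||u||_{H^1}^2 = 666663/70

The H^1 norm (squared) on an interval (0, L) is
  ||u||_{H^1}^2 = ∫_0^L u(x)^2 dx + ∫_0^L u'(x)^2 dx.
Compute u'(x) = -9*x**2 - 2*x - 2.
Then u(x)^2 = 9*x**6 + 6*x**5 + 13*x**4 + 10*x**3 + 6*x**2 + 4*x + 1 and u'(x)^2 = 81*x**4 + 36*x**3 + 40*x**2 + 8*x + 4.
Integrate each monomial from 0 to 3 using ∫_0^3 c·x^n dx = c·3^(n+1)/(n+1):
  ∫_0^3 u(x)^2 dx = ∫_0^3 (9*x^6 + 6*x^5 + 13*x^4 + 10*x^3 + 6*x^2 + 4*x + 1) dx. Term by term:
    ∫_0^3 9*x^6 dx = 19683/7;  ∫_0^3 6*x^5 dx = 729;  ∫_0^3 13*x^4 dx = 3159/5;
    ∫_0^3 10*x^3 dx = 405/2;  ∫_0^3 6*x^2 dx = 54;  ∫_0^3 4*x dx = 18;
    ∫_0^3 1 dx = 3.
  Sum: 19683/7 + 729 + 3159/5 + 405/2 + 54 + 18 + 3 = 311511/70.
  ∫_0^3 u'(x)^2 dx = ∫_0^3 (81*x^4 + 36*x^3 + 40*x^2 + 8*x + 4) dx. Term by term:
    ∫_0^3 81*x^4 dx = 19683/5;  ∫_0^3 36*x^3 dx = 729;  ∫_0^3 40*x^2 dx = 360;
    ∫_0^3 8*x dx = 36;  ∫_0^3 4 dx = 12.
  Sum: 19683/5 + 729 + 360 + 36 + 12 = 25368/5.
Adding: ||u||_{H^1}^2 = 311511/70 + 25368/5 = 666663/70.


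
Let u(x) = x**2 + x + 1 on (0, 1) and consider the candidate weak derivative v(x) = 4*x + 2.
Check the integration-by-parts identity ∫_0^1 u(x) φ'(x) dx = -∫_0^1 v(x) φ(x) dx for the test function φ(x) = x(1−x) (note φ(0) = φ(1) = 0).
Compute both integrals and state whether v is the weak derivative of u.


LHS = -1/3, RHS = -2/3. No, v is not the weak derivative of u.

u(x) = x**2 + x + 1, classical derivative u'(x) = 2*x + 1.
φ(x) = x(1−x), so φ'(x) = 1 - 2*x.
Note φ(0) = φ(1) = 0, so the boundary term u·φ vanishes.
LHS = ∫_0^1 u(x) φ'(x) dx = ∫_0^1 (-2*x^3 - x^2 - x + 1) dx. Term by term:
  ∫_0^1 -2*x^3 dx = -1/2;  ∫_0^1 -x^2 dx = -1/3;  ∫_0^1 -x dx = -1/2;
  ∫_0^1 1 dx = 1.
Sum: -1/2 − 1/3 − 1/2 + 1 = -1/3.
So LHS = -1/3.
∫_0^1 v(x) φ(x) dx = ∫_0^1 (-4*x^3 + 2*x^2 + 2*x) dx. Term by term:
  ∫_0^1 -4*x^3 dx = -1;  ∫_0^1 2*x^2 dx = 2/3;  ∫_0^1 2*x dx = 1.
Sum: -1 + 2/3 + 1 = 2/3.
So RHS = -∫_0^1 v(x) φ(x) dx = -2/3.
LHS − RHS = 1/3 ≠ 0, so the identity fails.
(For a valid weak derivative the identity must hold for EVERY test function, in particular this one. The failure shows v is NOT the weak derivative of u.)
Correct weak derivative would be u'(x) = 2*x + 1.


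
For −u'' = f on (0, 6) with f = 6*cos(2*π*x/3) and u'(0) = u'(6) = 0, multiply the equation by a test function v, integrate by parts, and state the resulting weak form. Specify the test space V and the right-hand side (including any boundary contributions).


V = H^1(0, 6) (no boundary constraint on v; u is determined up to an additive constant); weak form: ∫_0^6 u'v' dx = ∫_0^6 (6*cos(2*π*x/3)) v dx for all v ∈ V.

Multiply both sides by a test function v and integrate from 0 to 6:
  ∫_0^6 −u''(x) v(x) dx = ∫_0^6 f(x) v(x) dx.
Integrate the LHS by parts once:
  ∫_0^6 −u'' v dx = −[u'(x) v(x)]_0^6 + ∫_0^6 u'(x) v'(x) dx.
Thus ∫_0^6 u'(x) v'(x) dx = ∫_0^6 f(x) v(x) dx + [u'(x) v(x)]_0^6.
Choose V so that boundary terms are either known or forced to vanish.
u has homogeneous Neumann: u'(0) = u'(6) = 0. So [u' v]_0^6 = 0·v(6) − 0·v(0) = 0 for any v; take V = H^1(0, 6).
Weak formulation: find u (satisfying any essential BC) such that ∫_0^6 u'(x) v'(x) dx = ∫_0^6 f v dx for all v ∈ V (homogeneous Neumann, so boundary terms vanish).
Substituting f(x) = 6*cos(2*π*x/3), the right-hand side is ∫_0^6 (6*cos(2*π*x/3)) v dx.
Compatibility check (pure Neumann): taking v ≡ 1 ∈ V gives 0 = ∫_0^6 f dx + (0) − (0), i.e. ∫_0^6 f dx must equal u'(0) − u'(6) = 0. Indeed ∫_0^6 (6*cos(2*π*x/3)) dx = 0, so the data are compatible. The solution is then unique only up to an additive constant (fix it e.g. by requiring ∫_0^6 u dx = 0).


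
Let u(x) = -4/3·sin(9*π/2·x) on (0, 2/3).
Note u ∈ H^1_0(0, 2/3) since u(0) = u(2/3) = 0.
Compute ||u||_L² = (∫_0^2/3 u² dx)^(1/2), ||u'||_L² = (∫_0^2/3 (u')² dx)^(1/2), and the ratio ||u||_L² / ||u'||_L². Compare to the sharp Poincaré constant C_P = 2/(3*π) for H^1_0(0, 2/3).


||u||_L² / ||u'||_L² = 2/(9*π) < C_P = 2/(3*π).

u(x) = -4/3·sin(9*π/2·x), so u'(x) = -6*π*cos(9*π*x/2).
Writing u(x) = A·sin(kπx/L) with A = -4/3 and k = 3, use ∫_0^L sin²(kπx/L) dx = L/2 and ∫_0^L cos²(kπx/L) dx = L/2.
u² = 16/9·sin²(9*π/2·x) and (u')² = 36*π^2·cos²(9*π/2·x), and each of sin², cos² integrates to L/2 = 1/3 over (0, 2/3).
∫_0^2/3 u² dx = 16/27, so ||u||_L² = 4*sqrt(3)/9.
∫_0^2/3 (u')² dx = 12*π^2, so ||u'||_L² = 2*sqrt(3)*π.
Ratio ||u||_L² / ||u'||_L² = 2/(9*π).
Sharp Poincaré constant on H^1_0(0, 2/3) is C_P = L/π = 2/(3*π), achieved by sin(3*π/2·x).
This is the k = 3 harmonic; the ratio L/(kπ) is strictly less than C_P = L/π, consistent with the sharp inequality ||u||_L² ≤ C_P ||u'||_L².


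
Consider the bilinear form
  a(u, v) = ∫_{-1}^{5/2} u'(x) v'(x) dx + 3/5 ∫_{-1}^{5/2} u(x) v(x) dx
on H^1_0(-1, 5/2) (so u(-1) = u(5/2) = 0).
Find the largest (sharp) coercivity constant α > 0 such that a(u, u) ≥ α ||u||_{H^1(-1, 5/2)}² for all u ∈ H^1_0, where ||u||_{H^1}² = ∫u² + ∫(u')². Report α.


α = (147 + 20*π^2)/(5*(4*π^2 + 49))

Coercivity of a(·,·) on H^1_0(-1, 5/2) means a(u, u) ≥ α ||u||_{H^1}² for every u ∈ H^1_0.
The interval has length L = 7/2, and Poincaré/coercivity depend only on L. Here a(u, u) = ∫(u')² + (3/5)·∫u².
Here 0 < c = 3/5 < 1. The condition a(u,u) ≥ α||u||_{H^1}² reads (1−α)∫(u')² ≥ (α−c)∫u². Any admissible α is ≤ 1 (rapidly oscillating u have ∫u²/∫(u')² → 0), and α = 1 would force 0 ≥ (1−c)∫u², impossible since c < 1; so 1−α > 0. By the sharp Poincaré inequality on H^1_0 of an interval of length L, ∫(u')² ≥ (π/L)²∫u² with equality for the first sine mode sin(π(x−x₀)/L) (x₀ the left endpoint), so the inequality holds for all u iff (1−α)(π/L)² ≥ α − c, i.e. α ≤ ((π/L)² + c)/((π/L)² + 1) = (1 + c(L/π)²)/(1 + (L/π)²). With (π/L)² = 4*π^2/49 and c = 3/5, the largest admissible constant is α = ((π/L)² + c)/((π/L)² + 1).
Simplifying, α = (147 + 20*π^2)/(5*(4*π^2 + 49)).


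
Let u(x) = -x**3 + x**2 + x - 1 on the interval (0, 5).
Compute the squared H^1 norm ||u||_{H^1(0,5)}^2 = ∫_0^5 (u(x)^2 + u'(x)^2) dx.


||u||_{H^1}^2 = 201860/21

The H^1 norm (squared) on an interval (0, L) is
  ||u||_{H^1}^2 = ∫_0^L u(x)^2 dx + ∫_0^L u'(x)^2 dx.
Compute u'(x) = -3*x**2 + 2*x + 1.
Then u(x)^2 = x**6 - 2*x**5 - x**4 + 4*x**3 - x**2 - 2*x + 1 and u'(x)^2 = 9*x**4 - 12*x**3 - 2*x**2 + 4*x + 1.
Integrate each monomial from 0 to 5 using ∫_0^5 c·x^n dx = c·5^(n+1)/(n+1):
  ∫_0^5 u(x)^2 dx = ∫_0^5 (x^6 - 2*x^5 - x^4 + 4*x^3 - x^2 - 2*x + 1) dx. Term by term:
    ∫_0^5 x^6 dx = 78125/7;  ∫_0^5 -2*x^5 dx = -15625/3;  ∫_0^5 -x^4 dx = -625;
    ∫_0^5 4*x^3 dx = 625;  ∫_0^5 -x^2 dx = -125/3;  ∫_0^5 -2*x dx = -25;
    ∫_0^5 1 dx = 5.
  Sum: 78125/7 − 15625/3 − 625 + 625 − 125/3 − 25 + 5 = 41235/7.
  ∫_0^5 u'(x)^2 dx = ∫_0^5 (9*x^4 - 12*x^3 - 2*x^2 + 4*x + 1) dx. Term by term:
    ∫_0^5 9*x^4 dx = 5625;  ∫_0^5 -12*x^3 dx = -1875;  ∫_0^5 -2*x^2 dx = -250/3;
    ∫_0^5 4*x dx = 50;  ∫_0^5 1 dx = 5.
  Sum: 5625 − 1875 − 250/3 + 50 + 5 = 11165/3.
Adding: ||u||_{H^1}^2 = 41235/7 + 11165/3 = 201860/21.


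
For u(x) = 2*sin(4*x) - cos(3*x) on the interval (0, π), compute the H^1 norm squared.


||u||_{H^1(0,π)}^2 = -320/7 + 39*π

u'(x) = 3*sin(3*x) + 8*cos(4*x).
Expand u² and (u')² and integrate term by term on (0, π), using: for integers n ≥ 1, ∫_0^π sin²(nx) dx = ∫_0^π cos²(nx) dx = π/2; for n ≠ n', ∫_0^π sin(nx)sin(n'x) dx = ∫_0^π cos(nx)cos(n'x) dx = 0; and by product-to-sum, ∫_0^π sin(nx)cos(n'x) dx = ½∫_0^π [sin((n+n')x) + sin((n−n')x)] dx, which is 0 when n+n' is even and 2n/(n²−n'²) when n+n' is odd (it need not vanish on (0, π)).
  u² squared terms: (-1)²·∫cos(3x)² dx = 1·π/2 = π/2;  (2)²·∫sin(4x)² dx = 4·π/2 = 2*π.
  u² cross terms: 2·(-1)·(2)·∫cos(3x)·sin(4x) dx = -4·(8/7) = -32/7.
  So ∫_0^π u² dx = π/2 + 2*π − 32/7 = -32/7 + 5*π/2.
  (u')² squared terms: (3)²·∫sin(3x)² dx = 9·π/2 = 9*π/2;  (8)²·∫cos(4x)² dx = 64·π/2 = 32*π.
  (u')² cross terms: 2·(3)·(8)·∫sin(3x)·cos(4x) dx = 48·(-6/7) = -288/7.
  So ∫_0^π (u')² dx = 9*π/2 + 32*π − 288/7 = -288/7 + 73*π/2.
||u||_{H^1}^2 = (-32/7 + 5*π/2) + (-288/7 + 73*π/2) = -320/7 + 39*π.


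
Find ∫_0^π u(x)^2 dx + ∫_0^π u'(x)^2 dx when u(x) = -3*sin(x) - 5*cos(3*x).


||u||_{H^1(0,π)}^2 = 134*π

u'(x) = 15*sin(3*x) - 3*cos(x).
Expand u² and (u')² and integrate term by term on (0, π), using: for integers n ≥ 1, ∫_0^π sin²(nx) dx = ∫_0^π cos²(nx) dx = π/2; for n ≠ n', ∫_0^π sin(nx)sin(n'x) dx = ∫_0^π cos(nx)cos(n'x) dx = 0; and by product-to-sum, ∫_0^π sin(nx)cos(n'x) dx = ½∫_0^π [sin((n+n')x) + sin((n−n')x)] dx, which is 0 when n+n' is even and 2n/(n²−n'²) when n+n' is odd (it need not vanish on (0, π)).
  u² squared terms: (-5)²·∫cos(3x)² dx = 25·π/2 = 25*π/2;  (-3)²·∫sin(x)² dx = 9·π/2 = 9*π/2.
  u² cross terms: 2·(-5)·(-3)·∫cos(3x)·sin(x) dx = 30·(0) = 0.
  So ∫_0^π u² dx = 25*π/2 + 9*π/2 + 0 = 17*π.
  (u')² squared terms: (-3)²·∫cos(x)² dx = 9·π/2 = 9*π/2;  (15)²·∫sin(3x)² dx = 225·π/2 = 225*π/2.
  (u')² cross terms: 2·(-3)·(15)·∫cos(x)·sin(3x) dx = -90·(0) = 0.
  So ∫_0^π (u')² dx = 9*π/2 + 225*π/2 + 0 = 117*π.
||u||_{H^1}^2 = (17*π) + (117*π) = 134*π.


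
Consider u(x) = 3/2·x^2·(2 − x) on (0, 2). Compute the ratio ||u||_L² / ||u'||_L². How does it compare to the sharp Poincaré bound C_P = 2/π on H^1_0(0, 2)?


||u||_L² / ||u'||_L² = sqrt(14)/7 < C_P = 2/π.

u(x) = 3/2·x^2·(2 − x), so u'(x) = 3*x*(4 - 3*x)/2.
u(x) = 3/2·x^2·(2 − x) vanishes at x = 0 and x = 2, so u ∈ H^1_0(0, 2). Differentiate via the product rule and integrate the resulting polynomials term by term.
  ∫_0^2 u² dx = ∫_0^2 (9*x^6/4 - 9*x^5 + 9*x^4) dx. Term by term:
    ∫_0^2 9*x^6/4 dx = 288/7;  ∫_0^2 -9*x^5 dx = -96;  ∫_0^2 9*x^4 dx = 288/5.
  Sum: 288/7 − 96 + 288/5 = 96/35.
  ∫_0^2 (u')² dx = ∫_0^2 (81*x^4/4 - 54*x^3 + 36*x^2) dx. Term by term:
    ∫_0^2 81*x^4/4 dx = 648/5;  ∫_0^2 -54*x^3 dx = -216;  ∫_0^2 36*x^2 dx = 96.
  Sum: 648/5 − 216 + 96 = 48/5.
∫_0^2 u² dx = 96/35, so ||u||_L² = 4*sqrt(210)/35.
∫_0^2 (u')² dx = 48/5, so ||u'||_L² = 4*sqrt(15)/5.
Ratio ||u||_L² / ||u'||_L² = sqrt(14)/7.
Sharp Poincaré constant on H^1_0(0, 2) is C_P = L/π = 2/π, achieved by sin(π/2·x).
A polynomial bump cannot attain the sharp Poincaré constant (only the first sine eigenfunction does), so the ratio is strictly less than C_P, consistent with ||u||_L² ≤ C_P ||u'||_L².


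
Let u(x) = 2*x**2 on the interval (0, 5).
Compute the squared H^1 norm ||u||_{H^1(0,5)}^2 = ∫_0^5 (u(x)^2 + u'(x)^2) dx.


||u||_{H^1}^2 = 9500/3

The H^1 norm (squared) on an interval (0, L) is
  ||u||_{H^1}^2 = ∫_0^L u(x)^2 dx + ∫_0^L u'(x)^2 dx.
Compute u'(x) = 4*x.
Then u(x)^2 = 4*x**4 and u'(x)^2 = 16*x**2.
Integrate each monomial from 0 to 5 using ∫_0^5 c·x^n dx = c·5^(n+1)/(n+1):
  ∫_0^5 u(x)^2 dx = ∫_0^5 (4*x^4) dx. Term by term:
    ∫_0^5 4*x^4 dx = 2500.
  ∫_0^5 u'(x)^2 dx = ∫_0^5 (16*x^2) dx. Term by term:
    ∫_0^5 16*x^2 dx = 2000/3.
Adding: ||u||_{H^1}^2 = 2500 + 2000/3 = 9500/3.


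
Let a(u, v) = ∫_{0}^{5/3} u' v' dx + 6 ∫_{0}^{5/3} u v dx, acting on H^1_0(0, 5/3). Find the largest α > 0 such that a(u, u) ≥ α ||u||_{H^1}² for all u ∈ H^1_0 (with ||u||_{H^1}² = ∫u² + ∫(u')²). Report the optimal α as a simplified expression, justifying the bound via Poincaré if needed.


α = 1

Coercivity of a(·,·) on H^1_0(0, 5/3) means a(u, u) ≥ α ||u||_{H^1}² for every u ∈ H^1_0.
The interval has length L = 5/3, and Poincaré/coercivity depend only on L. Here a(u, u) = ∫(u')² + (6)·∫u².
Here c = 6 ≥ 1, so a(u,u) = ∫(u')² + c∫u² ≥ ∫(u')² + ∫u² = ||u||_{H^1}², i.e. α = 1 works. No larger α is possible: a(u,u) ≥ α||u||_{H^1}² means (1−α)∫(u')² ≥ (α−c)∫u², and for the modes u_n = sin(nπ(x−x₀)/L) (x₀ the left endpoint) one has ∫u_n²/∫(u_n')² = (L/(nπ))² → 0, so a(u_n,u_n)/||u_n||_{H^1}² → 1. Hence the optimal constant is α = 1.
Therefore α = 1.


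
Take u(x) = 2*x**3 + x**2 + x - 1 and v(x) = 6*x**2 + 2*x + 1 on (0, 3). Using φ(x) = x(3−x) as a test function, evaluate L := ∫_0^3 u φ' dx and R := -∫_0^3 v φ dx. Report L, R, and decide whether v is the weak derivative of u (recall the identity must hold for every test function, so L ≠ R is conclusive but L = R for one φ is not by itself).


LHS = -909/10, RHS = -909/10. Yes, v = u' weakly.

u(x) = 2*x**3 + x**2 + x - 1, classical derivative u'(x) = 6*x**2 + 2*x + 1.
φ(x) = x(3−x), so φ'(x) = 3 - 2*x.
Note φ(0) = φ(3) = 0, so the boundary term u·φ vanishes.
LHS = ∫_0^3 u(x) φ'(x) dx = ∫_0^3 (-4*x^4 + 4*x^3 + x^2 + 5*x - 3) dx. Term by term:
  ∫_0^3 -4*x^4 dx = -972/5;  ∫_0^3 4*x^3 dx = 81;  ∫_0^3 x^2 dx = 9;
  ∫_0^3 5*x dx = 45/2;  ∫_0^3 -3 dx = -9.
Sum: -972/5 + 81 + 9 + 45/2 − 9 = -909/10.
So LHS = -909/10.
∫_0^3 v(x) φ(x) dx = ∫_0^3 (-6*x^4 + 16*x^3 + 5*x^2 + 3*x) dx. Term by term:
  ∫_0^3 -6*x^4 dx = -1458/5;  ∫_0^3 16*x^3 dx = 324;  ∫_0^3 5*x^2 dx = 45;
  ∫_0^3 3*x dx = 27/2.
Sum: -1458/5 + 324 + 45 + 27/2 = 909/10.
So RHS = -∫_0^3 v(x) φ(x) dx = -909/10.
LHS = RHS, so the identity holds for this test φ.
Moreover u is smooth here and v(x) = u'(x) = 6*x**2 + 2*x + 1 pointwise, so the identity holds for every test function. Hence v is the weak derivative of u.


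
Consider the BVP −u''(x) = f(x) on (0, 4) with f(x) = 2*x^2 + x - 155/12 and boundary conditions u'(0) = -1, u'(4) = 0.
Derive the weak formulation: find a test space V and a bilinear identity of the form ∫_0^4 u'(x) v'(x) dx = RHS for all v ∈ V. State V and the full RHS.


V = H^1(0, 4) (v unrestricted at boundary; u is determined up to an additive constant); weak form: ∫_0^4 u'v' dx = ∫_0^4 (2*x^2 + x - 155/12) v dx + v(0) for all v ∈ V.

Multiply both sides by a test function v and integrate from 0 to 4:
  ∫_0^4 −u''(x) v(x) dx = ∫_0^4 f(x) v(x) dx.
Integrate the LHS by parts once:
  ∫_0^4 −u'' v dx = −[u'(x) v(x)]_0^4 + ∫_0^4 u'(x) v'(x) dx.
Thus ∫_0^4 u'(x) v'(x) dx = ∫_0^4 f(x) v(x) dx + [u'(x) v(x)]_0^4.
Choose V so that boundary terms are either known or forced to vanish.
u has inhomogeneous Neumann u'(0) = -1, u'(4) = 0. [u' v]_0^4 = (0)·v(4) − (-1)·v(0) = v(0). Take V = H^1(0, 4); boundary term becomes part of RHS.
Weak formulation: find u (satisfying any essential BC) such that ∫_0^4 u'(x) v'(x) dx = ∫_0^4 f v dx + v(0) for all v ∈ V (Neumann data are natural BCs: they enter the RHS as boundary terms).
Substituting f(x) = 2*x^2 + x - 155/12, the right-hand side is ∫_0^4 (2*x^2 + x - 155/12) v dx + v(0).
Compatibility check (pure Neumann): taking v ≡ 1 ∈ V gives 0 = ∫_0^4 f dx + (0) − (-1), i.e. ∫_0^4 f dx must equal u'(0) − u'(4) = -1. Indeed ∫_0^4 (2*x^2 + x - 155/12) dx = -1, so the data are compatible. The solution is then unique only up to an additive constant (fix it e.g. by requiring ∫_0^4 u dx = 0).


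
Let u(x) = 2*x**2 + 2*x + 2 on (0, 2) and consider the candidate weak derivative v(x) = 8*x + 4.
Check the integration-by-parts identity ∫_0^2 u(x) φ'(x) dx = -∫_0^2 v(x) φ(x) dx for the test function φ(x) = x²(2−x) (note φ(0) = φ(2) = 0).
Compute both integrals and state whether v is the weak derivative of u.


LHS = -136/15, RHS = -272/15. No, v is not the weak derivative of u.

u(x) = 2*x**2 + 2*x + 2, classical derivative u'(x) = 4*x + 2.
φ(x) = x²(2−x), so φ'(x) = x*(4 - 3*x).
Note φ(0) = φ(2) = 0, so the boundary term u·φ vanishes.
LHS = ∫_0^2 u(x) φ'(x) dx = ∫_0^2 (-6*x^4 + 2*x^3 + 2*x^2 + 8*x) dx. Term by term:
  ∫_0^2 -6*x^4 dx = -192/5;  ∫_0^2 2*x^3 dx = 8;  ∫_0^2 2*x^2 dx = 16/3;
  ∫_0^2 8*x dx = 16.
Sum: -192/5 + 8 + 16/3 + 16 = -136/15.
So LHS = -136/15.
∫_0^2 v(x) φ(x) dx = ∫_0^2 (-8*x^4 + 12*x^3 + 8*x^2) dx. Term by term:
  ∫_0^2 -8*x^4 dx = -256/5;  ∫_0^2 12*x^3 dx = 48;  ∫_0^2 8*x^2 dx = 64/3.
Sum: -256/5 + 48 + 64/3 = 272/15.
So RHS = -∫_0^2 v(x) φ(x) dx = -272/15.
LHS − RHS = 136/15 ≠ 0, so the identity fails.
(For a valid weak derivative the identity must hold for EVERY test function, in particular this one. The failure shows v is NOT the weak derivative of u.)
Correct weak derivative would be u'(x) = 4*x + 2.


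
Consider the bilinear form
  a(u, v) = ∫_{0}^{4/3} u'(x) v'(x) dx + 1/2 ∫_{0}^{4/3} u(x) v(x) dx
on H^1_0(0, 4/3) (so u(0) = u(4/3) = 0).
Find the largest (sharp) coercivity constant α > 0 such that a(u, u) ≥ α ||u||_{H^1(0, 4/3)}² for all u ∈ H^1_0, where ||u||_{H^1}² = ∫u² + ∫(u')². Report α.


α = (8 + 9*π^2)/(16 + 9*π^2)

Coercivity of a(·,·) on H^1_0(0, 4/3) means a(u, u) ≥ α ||u||_{H^1}² for every u ∈ H^1_0.
The interval has length L = 4/3, and Poincaré/coercivity depend only on L. Here a(u, u) = ∫(u')² + (1/2)·∫u².
Here 0 < c = 1/2 < 1. The condition a(u,u) ≥ α||u||_{H^1}² reads (1−α)∫(u')² ≥ (α−c)∫u². Any admissible α is ≤ 1 (rapidly oscillating u have ∫u²/∫(u')² → 0), and α = 1 would force 0 ≥ (1−c)∫u², impossible since c < 1; so 1−α > 0. By the sharp Poincaré inequality on H^1_0 of an interval of length L, ∫(u')² ≥ (π/L)²∫u² with equality for the first sine mode sin(π(x−x₀)/L) (x₀ the left endpoint), so the inequality holds for all u iff (1−α)(π/L)² ≥ α − c, i.e. α ≤ ((π/L)² + c)/((π/L)² + 1) = (1 + c(L/π)²)/(1 + (L/π)²). With (π/L)² = 9*π^2/16 and c = 1/2, the largest admissible constant is α = ((π/L)² + c)/((π/L)² + 1).
Simplifying, α = (8 + 9*π^2)/(16 + 9*π^2).


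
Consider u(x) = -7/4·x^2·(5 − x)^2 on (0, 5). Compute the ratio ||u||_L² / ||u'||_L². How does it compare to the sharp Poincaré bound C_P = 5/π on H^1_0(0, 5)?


||u||_L² / ||u'||_L² = 5*sqrt(3)/6 < C_P = 5/π.

u(x) = -7/4·x^2·(5 − x)^2, so u'(x) = 7*x*(x*(5 - x) - (x - 5)^2)/2.
u(x) = -7/4·x^2·(5 − x)^2 vanishes at x = 0 and x = 5, so u ∈ H^1_0(0, 5). Differentiate via the product rule and integrate the resulting polynomials term by term.
  ∫_0^5 u² dx = ∫_0^5 (49*x^8/16 - 245*x^7/4 + 3675*x^6/8 - 6125*x^5/4 + 30625*x^4/16) dx. Term by term:
    ∫_0^5 49*x^8/16 dx = 95703125/144;  ∫_0^5 -245*x^7/4 dx = -95703125/32;  ∫_0^5 3675*x^6/8 dx = 41015625/8;
    ∫_0^5 -6125*x^5/4 dx = -95703125/24;  ∫_0^5 30625*x^4/16 dx = 19140625/16.
  Sum: 95703125/144 − 95703125/32 + 41015625/8 − 95703125/24 + 19140625/16 = 2734375/288.
  ∫_0^5 (u')² dx = ∫_0^5 (49*x^6 - 735*x^5 + 15925*x^4/4 - 18375*x^3/2 + 30625*x^2/4) dx. Term by term:
    ∫_0^5 49*x^6 dx = 546875;  ∫_0^5 -735*x^5 dx = -3828125/2;  ∫_0^5 15925*x^4/4 dx = 9953125/4;
    ∫_0^5 -18375*x^3/2 dx = -11484375/8;  ∫_0^5 30625*x^2/4 dx = 3828125/12.
  Sum: 546875 − 3828125/2 + 9953125/4 − 11484375/8 + 3828125/12 = 109375/24.
∫_0^5 u² dx = 2734375/288, so ||u||_L² = 625*sqrt(14)/24.
∫_0^5 (u')² dx = 109375/24, so ||u'||_L² = 125*sqrt(42)/12.
Ratio ||u||_L² / ||u'||_L² = 5*sqrt(3)/6.
Sharp Poincaré constant on H^1_0(0, 5) is C_P = L/π = 5/π, achieved by sin(π/5·x).
A polynomial bump cannot attain the sharp Poincaré constant (only the first sine eigenfunction does), so the ratio is strictly less than C_P, consistent with ||u||_L² ≤ C_P ||u'||_L².


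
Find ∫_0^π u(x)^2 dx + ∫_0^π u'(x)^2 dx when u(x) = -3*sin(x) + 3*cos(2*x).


||u||_{H^1(0,π)}^2 = 60 + 63*π/2

u'(x) = -6*sin(2*x) - 3*cos(x).
Expand u² and (u')² and integrate term by term on (0, π), using: for integers n ≥ 1, ∫_0^π sin²(nx) dx = ∫_0^π cos²(nx) dx = π/2; for n ≠ n', ∫_0^π sin(nx)sin(n'x) dx = ∫_0^π cos(nx)cos(n'x) dx = 0; and by product-to-sum, ∫_0^π sin(nx)cos(n'x) dx = ½∫_0^π [sin((n+n')x) + sin((n−n')x)] dx, which is 0 when n+n' is even and 2n/(n²−n'²) when n+n' is odd (it need not vanish on (0, π)).
  u² squared terms: (-3)²·∫sin(x)² dx = 9·π/2 = 9*π/2;  (3)²·∫cos(2x)² dx = 9·π/2 = 9*π/2.
  u² cross terms: 2·(-3)·(3)·∫sin(x)·cos(2x) dx = -18·(-2/3) = 12.
  So ∫_0^π u² dx = 9*π/2 + 9*π/2 + 12 = 12 + 9*π.
  (u')² squared terms: (-6)²·∫sin(2x)² dx = 36·π/2 = 18*π;  (-3)²·∫cos(x)² dx = 9·π/2 = 9*π/2.
  (u')² cross terms: 2·(-6)·(-3)·∫sin(2x)·cos(x) dx = 36·(4/3) = 48.
  So ∫_0^π (u')² dx = 18*π + 9*π/2 + 48 = 48 + 45*π/2.
||u||_{H^1}^2 = (12 + 9*π) + (48 + 45*π/2) = 60 + 63*π/2.


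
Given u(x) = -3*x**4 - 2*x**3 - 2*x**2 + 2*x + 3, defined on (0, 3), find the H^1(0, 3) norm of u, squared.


||u||_{H^1}^2 = 1418775/14

The H^1 norm (squared) on an interval (0, L) is
  ||u||_{H^1}^2 = ∫_0^L u(x)^2 dx + ∫_0^L u'(x)^2 dx.
Compute u'(x) = -12*x**3 - 6*x**2 - 4*x + 2.
Then u(x)^2 = 9*x**8 + 12*x**7 + 16*x**6 - 4*x**5 - 22*x**4 - 20*x**3 - 8*x**2 + 12*x + 9 and u'(x)^2 = 144*x**6 + 144*x**5 + 132*x**4 - 8*x**2 - 16*x + 4.
Integrate each monomial from 0 to 3 using ∫_0^3 c·x^n dx = c·3^(n+1)/(n+1):
  ∫_0^3 u(x)^2 dx = ∫_0^3 (9*x^8 + 12*x^7 + 16*x^6 - 4*x^5 - 22*x^4 - 20*x^3 - 8*x^2 + 12*x + 9) dx. Term by term:
    ∫_0^3 9*x^8 dx = 19683;  ∫_0^3 12*x^7 dx = 19683/2;  ∫_0^3 16*x^6 dx = 34992/7;
    ∫_0^3 -4*x^5 dx = -486;  ∫_0^3 -22*x^4 dx = -5346/5;  ∫_0^3 -20*x^3 dx = -405;
    ∫_0^3 -8*x^2 dx = -72;  ∫_0^3 12*x dx = 54;  ∫_0^3 9 dx = 27.
  Sum: 19683 + 19683/2 + 34992/7 − 486 − 5346/5 − 405 − 72 + 54 + 27 = 2280051/70.
  ∫_0^3 u'(x)^2 dx = ∫_0^3 (144*x^6 + 144*x^5 + 132*x^4 - 8*x^2 - 16*x + 4) dx. Term by term:
    ∫_0^3 144*x^6 dx = 314928/7;  ∫_0^3 144*x^5 dx = 17496;  ∫_0^3 132*x^4 dx = 32076/5;
    ∫_0^3 -8*x^2 dx = -72;  ∫_0^3 -16*x dx = -72;  ∫_0^3 4 dx = 12.
  Sum: 314928/7 + 17496 + 32076/5 − 72 − 72 + 12 = 2406912/35.
Adding: ||u||_{H^1}^2 = 2280051/70 + 2406912/35 = 1418775/14.


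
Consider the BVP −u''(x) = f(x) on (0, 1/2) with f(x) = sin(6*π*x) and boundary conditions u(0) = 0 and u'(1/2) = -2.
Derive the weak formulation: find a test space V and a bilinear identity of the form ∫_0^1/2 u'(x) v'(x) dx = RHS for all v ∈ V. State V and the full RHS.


V = {v ∈ H^1(0, 1/2) : v(0) = 0} (test functions vanish at x = 0 where u is specified); weak form: ∫_0^1/2 u'v' dx = ∫_0^1/2 (sin(6*π*x)) v dx − 2·v(1/2) for all v ∈ V.

Multiply both sides by a test function v and integrate from 0 to 1/2:
  ∫_0^1/2 −u''(x) v(x) dx = ∫_0^1/2 f(x) v(x) dx.
Integrate the LHS by parts once:
  ∫_0^1/2 −u'' v dx = −[u'(x) v(x)]_0^1/2 + ∫_0^1/2 u'(x) v'(x) dx.
Thus ∫_0^1/2 u'(x) v'(x) dx = ∫_0^1/2 f(x) v(x) dx + [u'(x) v(x)]_0^1/2.
Choose V so that boundary terms are either known or forced to vanish.
Mixed BC: u(0) = 0 (Dirichlet) and u'(1/2) = -2 (Neumann). Define V = {v ∈ H^1(0, 1/2) : v(0) = 0}. Then [u' v]_0^1/2 = u'(1/2)·v(1/2) − u'(0)·0 = − 2·v(1/2).
Weak formulation: find u (satisfying any essential BC) such that ∫_0^1/2 u'(x) v'(x) dx = ∫_0^1/2 f v dx − 2·v(1/2) for all v ∈ V (Dirichlet at 0 absorbed into V; Neumann datum at x = 1/2 contributes the boundary term).
Substituting f(x) = sin(6*π*x), the right-hand side is ∫_0^1/2 (sin(6*π*x)) v dx − 2·v(1/2).
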